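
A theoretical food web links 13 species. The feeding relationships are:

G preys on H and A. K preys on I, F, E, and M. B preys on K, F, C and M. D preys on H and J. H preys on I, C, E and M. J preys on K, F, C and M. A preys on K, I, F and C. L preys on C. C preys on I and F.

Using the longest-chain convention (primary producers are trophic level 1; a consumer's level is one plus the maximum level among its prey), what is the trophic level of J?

F is a producer → level 1.
C eats F (level 1); other prey at levels: I 1 → level 2.
J eats C (level 2); other prey at levels: F 1, M 1, K 2 → level 3.

Trophic level 3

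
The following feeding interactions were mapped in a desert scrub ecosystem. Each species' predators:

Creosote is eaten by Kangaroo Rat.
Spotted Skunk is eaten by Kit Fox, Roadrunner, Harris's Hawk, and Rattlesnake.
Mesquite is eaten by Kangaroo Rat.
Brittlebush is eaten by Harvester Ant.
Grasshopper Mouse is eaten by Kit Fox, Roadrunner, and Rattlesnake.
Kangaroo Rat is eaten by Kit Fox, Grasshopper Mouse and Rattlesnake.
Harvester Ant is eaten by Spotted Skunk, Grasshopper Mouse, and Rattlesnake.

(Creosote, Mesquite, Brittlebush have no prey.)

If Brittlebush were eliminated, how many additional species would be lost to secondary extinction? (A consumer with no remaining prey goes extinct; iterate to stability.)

3

Remove Brittlebush.
Round 1: Harvester Ant (all prey gone) → extinct.
Round 2: Spotted Skunk (all prey gone) → extinct.
Round 3: Harris's Hawk (all prey gone) → extinct.
No further losses. Total secondary extinctions: 3.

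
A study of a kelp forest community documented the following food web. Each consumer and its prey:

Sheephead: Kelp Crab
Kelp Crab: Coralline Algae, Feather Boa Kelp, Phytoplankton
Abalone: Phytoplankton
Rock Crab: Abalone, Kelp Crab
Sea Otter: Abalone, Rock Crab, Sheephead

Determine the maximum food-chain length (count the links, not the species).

3 links

One longest chain: Phytoplankton → Abalone → Rock Crab → Sea Otter.
It has 4 species and 3 links.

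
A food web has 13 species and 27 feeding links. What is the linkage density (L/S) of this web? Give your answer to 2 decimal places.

There are L = 27 links among S = 13 species.
L/S = 27/13 = 2.0769 ≈ 2.08.

L/S = 2.08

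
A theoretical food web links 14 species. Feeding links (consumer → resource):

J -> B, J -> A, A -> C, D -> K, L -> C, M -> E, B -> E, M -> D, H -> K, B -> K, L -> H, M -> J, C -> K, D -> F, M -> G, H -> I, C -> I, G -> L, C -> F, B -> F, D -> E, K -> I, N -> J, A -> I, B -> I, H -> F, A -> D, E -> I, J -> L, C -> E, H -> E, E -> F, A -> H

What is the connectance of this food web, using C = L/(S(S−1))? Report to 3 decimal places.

C = 0.181

The web has S = 14 species and L = 33 feeding links.
C = L / (S(S−1)) = 33 / 182 = 0.1813 ≈ 0.181.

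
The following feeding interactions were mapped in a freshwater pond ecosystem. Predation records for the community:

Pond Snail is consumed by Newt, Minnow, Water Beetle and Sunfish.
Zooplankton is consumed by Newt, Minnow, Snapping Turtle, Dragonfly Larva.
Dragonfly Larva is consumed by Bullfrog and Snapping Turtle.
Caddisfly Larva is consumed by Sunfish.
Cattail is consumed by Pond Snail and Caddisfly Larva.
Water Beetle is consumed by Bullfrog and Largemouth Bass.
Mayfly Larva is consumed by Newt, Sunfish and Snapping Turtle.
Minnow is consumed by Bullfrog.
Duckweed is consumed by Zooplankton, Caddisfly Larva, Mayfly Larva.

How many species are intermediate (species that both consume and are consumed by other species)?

7

Intermediate species (has both prey and predators): Mayfly Larva, Zooplankton, Caddisfly Larva, Pond Snail, Water Beetle, Minnow, Dragonfly Larva.
Count: 7.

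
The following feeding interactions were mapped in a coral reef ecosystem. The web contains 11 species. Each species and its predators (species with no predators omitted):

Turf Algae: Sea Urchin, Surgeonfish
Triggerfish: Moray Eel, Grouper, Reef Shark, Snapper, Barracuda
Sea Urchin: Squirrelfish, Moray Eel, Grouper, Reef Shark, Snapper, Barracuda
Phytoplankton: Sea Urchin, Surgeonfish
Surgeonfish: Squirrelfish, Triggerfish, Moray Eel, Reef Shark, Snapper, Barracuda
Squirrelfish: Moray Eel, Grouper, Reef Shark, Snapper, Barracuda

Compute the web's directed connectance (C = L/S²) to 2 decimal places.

The web has S = 11 species and L = 26 feeding links.
C = L / S² = 26 / 121 = 0.2149 ≈ 0.21.

C = 0.21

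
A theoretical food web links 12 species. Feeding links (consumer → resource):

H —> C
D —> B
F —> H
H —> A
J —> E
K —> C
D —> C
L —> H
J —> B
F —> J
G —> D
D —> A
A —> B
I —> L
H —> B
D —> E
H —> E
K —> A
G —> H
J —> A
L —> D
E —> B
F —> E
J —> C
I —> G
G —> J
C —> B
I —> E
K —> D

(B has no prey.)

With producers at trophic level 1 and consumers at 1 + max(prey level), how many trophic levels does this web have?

Producers (level 1): B.
B → C → H → L → I gives I level 5.
No species has a prey at level 5, so no species reaches level 6.

5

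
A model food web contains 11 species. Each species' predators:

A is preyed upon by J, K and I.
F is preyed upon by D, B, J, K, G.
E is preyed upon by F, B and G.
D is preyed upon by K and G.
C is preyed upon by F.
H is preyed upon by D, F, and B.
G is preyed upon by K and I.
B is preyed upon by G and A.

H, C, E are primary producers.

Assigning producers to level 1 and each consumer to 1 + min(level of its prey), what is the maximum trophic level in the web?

Producers (level 1): H, C, E.
Following each consumer down to its lowest-level prey: H → B → A (levels 1 through 3).
All prey of A (B 2) are at level 2 or above, so A is at level 1 + 2 = 3.
Every consumer has at least one prey at level 2 or below, so none exceeds level 3.

3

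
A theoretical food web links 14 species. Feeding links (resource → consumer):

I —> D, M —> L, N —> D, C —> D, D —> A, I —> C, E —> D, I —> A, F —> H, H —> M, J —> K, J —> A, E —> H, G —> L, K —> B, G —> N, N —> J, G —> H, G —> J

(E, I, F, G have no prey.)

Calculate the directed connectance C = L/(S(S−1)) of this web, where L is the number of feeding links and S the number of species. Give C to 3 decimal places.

C = 0.104

The web has S = 14 species and L = 19 feeding links.
C = L / (S(S−1)) = 19 / 182 = 0.1044 ≈ 0.104.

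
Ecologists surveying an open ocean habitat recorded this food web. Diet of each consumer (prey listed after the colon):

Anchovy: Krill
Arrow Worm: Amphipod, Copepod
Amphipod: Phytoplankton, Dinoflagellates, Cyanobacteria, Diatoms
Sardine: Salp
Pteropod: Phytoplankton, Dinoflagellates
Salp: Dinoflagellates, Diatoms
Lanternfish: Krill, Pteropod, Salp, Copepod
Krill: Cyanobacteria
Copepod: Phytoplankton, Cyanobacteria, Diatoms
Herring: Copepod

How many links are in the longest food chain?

2 links

One longest chain: Dinoflagellates → Salp → Sardine.
It has 3 species and 2 links.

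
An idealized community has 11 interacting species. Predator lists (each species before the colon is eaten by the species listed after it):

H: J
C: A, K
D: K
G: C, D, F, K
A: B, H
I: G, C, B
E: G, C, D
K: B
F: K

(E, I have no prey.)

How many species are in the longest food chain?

One longest chain: E → G → C → A → H → J.
It has 6 species and 5 links.

6 species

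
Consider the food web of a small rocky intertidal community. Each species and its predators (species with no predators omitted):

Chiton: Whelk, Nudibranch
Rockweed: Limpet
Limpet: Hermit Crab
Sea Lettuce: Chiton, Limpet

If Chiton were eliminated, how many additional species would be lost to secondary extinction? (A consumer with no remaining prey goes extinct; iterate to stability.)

2

Remove Chiton.
Round 1: Whelk (all prey gone), Nudibranch (all prey gone) → extinct.
No further losses. Total secondary extinctions: 2.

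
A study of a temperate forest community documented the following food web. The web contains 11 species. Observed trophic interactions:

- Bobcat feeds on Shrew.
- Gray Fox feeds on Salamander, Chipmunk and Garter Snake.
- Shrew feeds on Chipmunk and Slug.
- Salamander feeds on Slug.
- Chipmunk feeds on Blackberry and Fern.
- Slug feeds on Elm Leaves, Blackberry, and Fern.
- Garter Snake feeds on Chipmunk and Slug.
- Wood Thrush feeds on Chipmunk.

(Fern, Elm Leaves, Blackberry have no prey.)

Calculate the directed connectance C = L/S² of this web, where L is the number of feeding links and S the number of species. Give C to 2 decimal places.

The web has S = 11 species and L = 15 feeding links.
C = L / S² = 15 / 121 = 0.1240 ≈ 0.12.

C = 0.12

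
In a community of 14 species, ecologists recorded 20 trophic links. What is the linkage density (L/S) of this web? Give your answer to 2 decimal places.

There are L = 20 links among S = 14 species.
L/S = 20/14 = 1.4286 ≈ 1.43.

L/S = 1.43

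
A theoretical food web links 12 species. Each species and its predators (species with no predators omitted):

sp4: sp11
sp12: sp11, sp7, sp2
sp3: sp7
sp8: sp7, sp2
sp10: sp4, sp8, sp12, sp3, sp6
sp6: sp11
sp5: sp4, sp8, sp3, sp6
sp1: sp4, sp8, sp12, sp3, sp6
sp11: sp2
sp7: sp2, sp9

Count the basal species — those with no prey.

Basal species (no prey listed): sp10, sp1, sp5.
Count: 3.

3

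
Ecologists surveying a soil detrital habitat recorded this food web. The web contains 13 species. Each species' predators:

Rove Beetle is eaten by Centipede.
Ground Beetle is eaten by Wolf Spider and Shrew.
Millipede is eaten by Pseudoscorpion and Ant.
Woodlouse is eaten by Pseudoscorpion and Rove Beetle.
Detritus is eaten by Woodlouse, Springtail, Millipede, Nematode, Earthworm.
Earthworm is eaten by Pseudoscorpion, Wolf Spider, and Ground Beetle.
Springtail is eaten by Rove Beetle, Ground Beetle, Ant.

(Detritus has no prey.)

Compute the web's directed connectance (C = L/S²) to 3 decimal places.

C = 0.107

The web has S = 13 species and L = 18 feeding links.
C = L / S² = 18 / 169 = 0.1065 ≈ 0.107.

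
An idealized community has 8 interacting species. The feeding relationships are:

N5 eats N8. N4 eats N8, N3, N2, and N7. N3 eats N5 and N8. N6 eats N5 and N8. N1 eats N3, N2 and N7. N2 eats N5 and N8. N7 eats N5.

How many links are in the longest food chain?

3 links

One longest chain: N8 → N5 → N3 → N1.
It has 4 species and 3 links.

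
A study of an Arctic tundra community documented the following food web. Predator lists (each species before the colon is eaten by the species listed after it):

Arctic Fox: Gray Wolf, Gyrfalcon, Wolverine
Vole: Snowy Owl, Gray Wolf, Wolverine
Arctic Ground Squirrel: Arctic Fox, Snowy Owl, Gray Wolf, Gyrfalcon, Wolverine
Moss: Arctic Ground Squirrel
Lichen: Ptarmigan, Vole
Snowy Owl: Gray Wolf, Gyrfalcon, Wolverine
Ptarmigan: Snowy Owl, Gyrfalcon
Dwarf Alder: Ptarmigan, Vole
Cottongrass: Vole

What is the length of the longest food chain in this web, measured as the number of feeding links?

One longest chain: Lichen → Ptarmigan → Snowy Owl → Gray Wolf.
It has 4 species and 3 links.

3 links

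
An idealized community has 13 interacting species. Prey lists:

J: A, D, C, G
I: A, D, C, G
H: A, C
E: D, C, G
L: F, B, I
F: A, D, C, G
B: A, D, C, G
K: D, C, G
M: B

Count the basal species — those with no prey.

Basal species (no prey listed): A, D, C, G.
Count: 4.

4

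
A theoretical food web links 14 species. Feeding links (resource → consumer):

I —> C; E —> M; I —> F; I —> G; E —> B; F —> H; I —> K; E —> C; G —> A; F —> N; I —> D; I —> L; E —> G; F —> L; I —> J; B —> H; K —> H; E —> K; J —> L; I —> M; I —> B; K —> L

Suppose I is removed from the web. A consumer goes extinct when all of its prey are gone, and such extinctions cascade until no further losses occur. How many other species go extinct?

4

Remove I.
Round 1: J (all prey gone), D (all prey gone), F (all prey gone) → extinct.
Round 2: N (all prey gone) → extinct.
No further losses. Total secondary extinctions: 4.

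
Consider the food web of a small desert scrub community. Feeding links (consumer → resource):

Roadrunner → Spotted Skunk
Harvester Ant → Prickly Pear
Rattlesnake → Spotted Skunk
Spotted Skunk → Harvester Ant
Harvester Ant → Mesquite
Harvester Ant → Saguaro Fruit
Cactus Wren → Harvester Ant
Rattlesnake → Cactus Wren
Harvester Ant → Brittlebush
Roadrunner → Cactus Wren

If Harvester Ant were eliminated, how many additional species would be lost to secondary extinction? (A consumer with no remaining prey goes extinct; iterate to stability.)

4

Remove Harvester Ant.
Round 1: Cactus Wren (all prey gone), Spotted Skunk (all prey gone) → extinct.
Round 2: Roadrunner (all prey gone), Rattlesnake (all prey gone) → extinct.
No further losses. Total secondary extinctions: 4.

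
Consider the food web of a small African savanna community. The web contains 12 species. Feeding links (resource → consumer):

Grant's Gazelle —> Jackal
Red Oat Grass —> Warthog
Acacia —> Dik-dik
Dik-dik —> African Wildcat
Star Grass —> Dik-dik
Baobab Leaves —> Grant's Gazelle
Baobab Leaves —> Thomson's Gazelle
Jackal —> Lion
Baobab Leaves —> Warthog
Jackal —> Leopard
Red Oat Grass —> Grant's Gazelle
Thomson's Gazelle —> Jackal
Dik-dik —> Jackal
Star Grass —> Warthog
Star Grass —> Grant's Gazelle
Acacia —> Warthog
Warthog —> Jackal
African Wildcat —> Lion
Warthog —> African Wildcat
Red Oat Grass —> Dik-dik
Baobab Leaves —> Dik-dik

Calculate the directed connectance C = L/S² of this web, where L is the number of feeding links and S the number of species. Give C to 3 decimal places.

C = 0.146

The web has S = 12 species and L = 21 feeding links.
C = L / S² = 21 / 144 = 0.1458 ≈ 0.146.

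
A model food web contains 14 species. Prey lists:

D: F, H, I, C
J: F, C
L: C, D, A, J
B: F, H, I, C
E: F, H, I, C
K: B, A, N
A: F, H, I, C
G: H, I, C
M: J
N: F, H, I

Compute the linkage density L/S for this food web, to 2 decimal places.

There are L = 32 links among S = 14 species.
L/S = 32/14 = 2.2857 ≈ 2.29.

L/S = 2.29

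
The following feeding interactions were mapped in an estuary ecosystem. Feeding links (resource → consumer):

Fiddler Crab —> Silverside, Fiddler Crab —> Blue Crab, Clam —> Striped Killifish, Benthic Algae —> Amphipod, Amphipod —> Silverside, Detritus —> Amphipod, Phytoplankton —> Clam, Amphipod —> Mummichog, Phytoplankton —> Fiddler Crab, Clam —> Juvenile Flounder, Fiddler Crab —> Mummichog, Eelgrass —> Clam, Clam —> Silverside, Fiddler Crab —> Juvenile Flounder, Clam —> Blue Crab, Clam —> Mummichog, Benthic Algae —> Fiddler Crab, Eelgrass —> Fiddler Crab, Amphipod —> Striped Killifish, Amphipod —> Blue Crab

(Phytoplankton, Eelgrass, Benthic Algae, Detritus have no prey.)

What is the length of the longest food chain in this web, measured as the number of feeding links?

2 links

One longest chain: Phytoplankton → Fiddler Crab → Juvenile Flounder.
It has 3 species and 2 links.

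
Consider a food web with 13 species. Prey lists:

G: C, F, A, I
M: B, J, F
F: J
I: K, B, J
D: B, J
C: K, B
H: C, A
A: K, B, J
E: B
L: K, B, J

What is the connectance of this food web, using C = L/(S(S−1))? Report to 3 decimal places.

C = 0.154

The web has S = 13 species and L = 24 feeding links.
C = L / (S(S−1)) = 24 / 156 = 0.1538 ≈ 0.154.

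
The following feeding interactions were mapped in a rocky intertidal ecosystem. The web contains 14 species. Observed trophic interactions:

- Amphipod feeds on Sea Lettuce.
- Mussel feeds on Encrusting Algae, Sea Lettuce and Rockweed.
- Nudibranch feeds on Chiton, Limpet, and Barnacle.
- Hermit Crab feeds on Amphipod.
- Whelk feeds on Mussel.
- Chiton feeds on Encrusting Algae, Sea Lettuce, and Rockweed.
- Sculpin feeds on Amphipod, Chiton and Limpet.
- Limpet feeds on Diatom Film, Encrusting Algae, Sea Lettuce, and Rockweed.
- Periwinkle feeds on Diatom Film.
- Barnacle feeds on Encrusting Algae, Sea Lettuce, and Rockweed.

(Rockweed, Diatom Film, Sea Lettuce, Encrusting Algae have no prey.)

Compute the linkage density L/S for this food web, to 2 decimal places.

L/S = 1.64

There are L = 23 links among S = 14 species.
L/S = 23/14 = 1.6429 ≈ 1.64.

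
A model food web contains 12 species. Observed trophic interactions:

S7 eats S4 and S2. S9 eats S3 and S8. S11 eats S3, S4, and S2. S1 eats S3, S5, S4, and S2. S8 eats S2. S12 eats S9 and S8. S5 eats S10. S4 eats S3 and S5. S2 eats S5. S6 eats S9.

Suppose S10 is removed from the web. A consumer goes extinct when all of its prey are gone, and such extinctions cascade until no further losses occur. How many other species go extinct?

Remove S10.
Round 1: S5 (all prey gone) → extinct.
Round 2: S2 (all prey gone) → extinct.
Round 3: S8 (all prey gone) → extinct.
No further losses. Total secondary extinctions: 3.

3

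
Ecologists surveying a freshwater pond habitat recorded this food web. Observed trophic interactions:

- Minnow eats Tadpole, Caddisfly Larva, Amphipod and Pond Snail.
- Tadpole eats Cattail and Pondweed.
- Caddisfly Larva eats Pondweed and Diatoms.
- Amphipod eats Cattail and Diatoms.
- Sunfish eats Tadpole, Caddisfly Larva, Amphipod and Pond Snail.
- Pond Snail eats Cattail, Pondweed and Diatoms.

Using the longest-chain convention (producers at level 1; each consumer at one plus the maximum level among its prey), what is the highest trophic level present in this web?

3

Producers (level 1): Pondweed, Diatoms, Cattail.
Diatoms → Amphipod → Minnow gives Minnow level 3.
No species has a prey at level 3, so no species reaches level 4.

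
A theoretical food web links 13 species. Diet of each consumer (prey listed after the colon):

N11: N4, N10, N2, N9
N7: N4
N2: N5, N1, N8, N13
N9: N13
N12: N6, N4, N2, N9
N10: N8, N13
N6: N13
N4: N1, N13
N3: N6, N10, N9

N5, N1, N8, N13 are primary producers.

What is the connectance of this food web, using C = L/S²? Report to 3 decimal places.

C = 0.130

The web has S = 13 species and L = 22 feeding links.
C = L / S² = 22 / 169 = 0.1302 ≈ 0.130.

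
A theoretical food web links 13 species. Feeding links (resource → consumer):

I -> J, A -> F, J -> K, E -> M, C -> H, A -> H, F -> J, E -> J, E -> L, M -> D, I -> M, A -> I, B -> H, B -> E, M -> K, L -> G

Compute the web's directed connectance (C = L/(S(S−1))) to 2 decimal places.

C = 0.10

The web has S = 13 species and L = 16 feeding links.
C = L / (S(S−1)) = 16 / 156 = 0.1026 ≈ 0.10.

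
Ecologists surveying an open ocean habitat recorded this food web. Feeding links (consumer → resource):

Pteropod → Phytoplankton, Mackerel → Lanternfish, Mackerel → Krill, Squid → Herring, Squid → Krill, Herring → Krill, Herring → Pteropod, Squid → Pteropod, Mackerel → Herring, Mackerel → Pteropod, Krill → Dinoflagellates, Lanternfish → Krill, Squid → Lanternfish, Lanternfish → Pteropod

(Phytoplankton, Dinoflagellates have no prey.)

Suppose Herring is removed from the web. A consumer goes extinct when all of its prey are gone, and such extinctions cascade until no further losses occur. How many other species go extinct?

0

Remove Herring.
Every predator of it retains at least one other prey: Squid still has Krill, Pteropod, Lanternfish; Mackerel still has Krill, Pteropod, Lanternfish.
No consumer loses all prey, so no secondary extinctions occur.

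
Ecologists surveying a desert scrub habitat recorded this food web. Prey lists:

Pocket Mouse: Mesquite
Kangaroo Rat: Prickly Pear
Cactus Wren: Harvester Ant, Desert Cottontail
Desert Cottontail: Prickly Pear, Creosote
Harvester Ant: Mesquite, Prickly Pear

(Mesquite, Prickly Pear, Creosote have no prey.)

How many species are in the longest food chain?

3 species

One longest chain: Mesquite → Harvester Ant → Cactus Wren.
It has 3 species and 2 links.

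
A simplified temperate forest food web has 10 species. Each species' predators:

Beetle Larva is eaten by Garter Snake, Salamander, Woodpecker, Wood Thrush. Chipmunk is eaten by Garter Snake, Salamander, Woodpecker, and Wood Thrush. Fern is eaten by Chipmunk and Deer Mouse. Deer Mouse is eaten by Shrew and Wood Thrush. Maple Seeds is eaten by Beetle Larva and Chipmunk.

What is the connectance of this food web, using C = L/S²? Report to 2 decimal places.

C = 0.14

The web has S = 10 species and L = 14 feeding links.
C = L / S² = 14 / 100 = 0.1400 ≈ 0.14.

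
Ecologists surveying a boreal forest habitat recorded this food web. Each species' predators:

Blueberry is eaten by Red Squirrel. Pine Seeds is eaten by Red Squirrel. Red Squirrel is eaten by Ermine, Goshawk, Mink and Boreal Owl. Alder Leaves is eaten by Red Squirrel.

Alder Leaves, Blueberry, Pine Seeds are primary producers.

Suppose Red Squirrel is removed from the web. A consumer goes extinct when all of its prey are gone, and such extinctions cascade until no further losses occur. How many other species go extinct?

4

Remove Red Squirrel.
Round 1: Goshawk (all prey gone), Ermine (all prey gone), Boreal Owl (all prey gone), Mink (all prey gone) → extinct.
No further losses. Total secondary extinctions: 4.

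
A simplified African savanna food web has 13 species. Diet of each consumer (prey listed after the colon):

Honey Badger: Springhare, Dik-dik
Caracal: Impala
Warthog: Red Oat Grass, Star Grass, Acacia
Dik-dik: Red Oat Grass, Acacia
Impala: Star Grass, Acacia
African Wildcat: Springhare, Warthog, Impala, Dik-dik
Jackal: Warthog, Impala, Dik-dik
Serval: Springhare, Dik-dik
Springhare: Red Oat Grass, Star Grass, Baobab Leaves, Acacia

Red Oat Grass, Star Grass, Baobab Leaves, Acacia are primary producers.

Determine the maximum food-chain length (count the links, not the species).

One longest chain: Red Oat Grass → Springhare → Serval.
It has 3 species and 2 links.

2 links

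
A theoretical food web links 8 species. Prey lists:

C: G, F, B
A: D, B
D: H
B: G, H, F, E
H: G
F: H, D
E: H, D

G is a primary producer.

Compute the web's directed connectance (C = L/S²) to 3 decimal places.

C = 0.234

The web has S = 8 species and L = 15 feeding links.
C = L / S² = 15 / 64 = 0.2344 ≈ 0.234.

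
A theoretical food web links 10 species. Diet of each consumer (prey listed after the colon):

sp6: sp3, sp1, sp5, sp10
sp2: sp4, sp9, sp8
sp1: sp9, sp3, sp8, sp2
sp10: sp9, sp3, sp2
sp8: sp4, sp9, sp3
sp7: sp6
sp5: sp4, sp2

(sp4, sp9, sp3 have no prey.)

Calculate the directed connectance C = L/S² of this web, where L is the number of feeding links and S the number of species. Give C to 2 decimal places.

C = 0.20

The web has S = 10 species and L = 20 feeding links.
C = L / S² = 20 / 100 = 0.2000 ≈ 0.20.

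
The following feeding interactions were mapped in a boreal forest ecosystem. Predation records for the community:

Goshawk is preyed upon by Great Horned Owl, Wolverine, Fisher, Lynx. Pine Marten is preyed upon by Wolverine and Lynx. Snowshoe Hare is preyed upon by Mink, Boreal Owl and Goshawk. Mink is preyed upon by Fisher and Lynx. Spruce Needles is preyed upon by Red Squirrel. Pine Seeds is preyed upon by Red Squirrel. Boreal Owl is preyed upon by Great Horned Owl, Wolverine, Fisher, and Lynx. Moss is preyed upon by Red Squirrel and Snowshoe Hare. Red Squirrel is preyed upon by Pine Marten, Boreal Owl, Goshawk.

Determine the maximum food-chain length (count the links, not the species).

3 links

One longest chain: Spruce Needles → Red Squirrel → Boreal Owl → Fisher.
It has 4 species and 3 links.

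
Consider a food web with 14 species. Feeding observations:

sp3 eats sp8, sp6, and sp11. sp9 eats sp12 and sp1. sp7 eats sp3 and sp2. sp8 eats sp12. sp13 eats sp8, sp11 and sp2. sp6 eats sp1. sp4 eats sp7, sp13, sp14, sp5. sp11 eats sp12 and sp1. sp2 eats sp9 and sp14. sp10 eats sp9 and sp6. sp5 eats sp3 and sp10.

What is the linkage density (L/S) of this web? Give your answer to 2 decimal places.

L/S = 1.71

There are L = 24 links among S = 14 species.
L/S = 24/14 = 1.7143 ≈ 1.71.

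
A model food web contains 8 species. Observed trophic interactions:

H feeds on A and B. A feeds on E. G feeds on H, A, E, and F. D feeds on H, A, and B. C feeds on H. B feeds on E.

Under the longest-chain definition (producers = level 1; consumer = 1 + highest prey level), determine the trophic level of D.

E is a producer → level 1.
A eats E → level 2.
H eats A (level 2); other prey at levels: B 2 → level 3.
D eats H (level 3); other prey at levels: A 2, B 2 → level 4.

Trophic level 4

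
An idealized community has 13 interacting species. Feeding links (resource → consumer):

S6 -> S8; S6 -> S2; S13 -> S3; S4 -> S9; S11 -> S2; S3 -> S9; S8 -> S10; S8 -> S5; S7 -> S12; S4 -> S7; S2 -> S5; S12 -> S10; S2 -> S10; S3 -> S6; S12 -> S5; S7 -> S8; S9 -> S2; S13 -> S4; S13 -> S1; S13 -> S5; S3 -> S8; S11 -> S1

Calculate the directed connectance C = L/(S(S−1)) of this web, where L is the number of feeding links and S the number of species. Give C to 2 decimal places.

C = 0.14

The web has S = 13 species and L = 22 feeding links.
C = L / (S(S−1)) = 22 / 156 = 0.1410 ≈ 0.14.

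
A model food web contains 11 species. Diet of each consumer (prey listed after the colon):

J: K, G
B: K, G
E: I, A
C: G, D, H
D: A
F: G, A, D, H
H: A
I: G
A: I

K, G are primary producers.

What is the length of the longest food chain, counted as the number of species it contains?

One longest chain: G → I → A → H → F.
It has 5 species and 4 links.

5 species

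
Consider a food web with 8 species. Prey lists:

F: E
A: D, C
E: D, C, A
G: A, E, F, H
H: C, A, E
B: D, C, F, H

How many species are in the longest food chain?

One longest chain: D → A → E → F → B.
It has 5 species and 4 links.

5 species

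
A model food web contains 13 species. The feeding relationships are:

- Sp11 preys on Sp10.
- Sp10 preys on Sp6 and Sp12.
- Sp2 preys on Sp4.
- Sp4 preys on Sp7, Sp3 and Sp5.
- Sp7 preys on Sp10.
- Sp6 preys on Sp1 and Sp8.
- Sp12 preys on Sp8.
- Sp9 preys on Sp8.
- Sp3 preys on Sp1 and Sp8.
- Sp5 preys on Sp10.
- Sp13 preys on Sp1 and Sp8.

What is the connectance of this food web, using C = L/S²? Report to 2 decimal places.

C = 0.10

The web has S = 13 species and L = 17 feeding links.
C = L / S² = 17 / 169 = 0.1006 ≈ 0.10.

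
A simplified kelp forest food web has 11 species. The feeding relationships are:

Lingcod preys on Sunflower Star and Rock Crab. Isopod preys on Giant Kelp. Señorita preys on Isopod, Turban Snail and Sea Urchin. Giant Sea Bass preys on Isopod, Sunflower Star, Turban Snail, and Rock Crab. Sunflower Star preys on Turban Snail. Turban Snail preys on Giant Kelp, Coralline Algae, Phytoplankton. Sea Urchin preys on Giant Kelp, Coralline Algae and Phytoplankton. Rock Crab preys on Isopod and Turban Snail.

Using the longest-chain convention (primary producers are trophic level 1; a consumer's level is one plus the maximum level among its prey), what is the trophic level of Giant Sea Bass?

Giant Kelp is a producer → level 1.
Isopod eats Giant Kelp → level 2.
Rock Crab eats Isopod (level 2); other prey at levels: Turban Snail 2 → level 3.
Giant Sea Bass eats Rock Crab (level 3); other prey at levels: Isopod 2, Turban Snail 2, Sunflower Star 3 → level 4.

Trophic level 4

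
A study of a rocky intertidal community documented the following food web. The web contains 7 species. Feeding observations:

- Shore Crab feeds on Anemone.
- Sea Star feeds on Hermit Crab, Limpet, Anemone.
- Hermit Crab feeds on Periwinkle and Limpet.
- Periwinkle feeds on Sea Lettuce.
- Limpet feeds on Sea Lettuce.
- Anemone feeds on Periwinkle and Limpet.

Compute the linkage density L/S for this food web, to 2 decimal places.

There are L = 10 links among S = 7 species.
L/S = 10/7 = 1.4286 ≈ 1.43.

L/S = 1.43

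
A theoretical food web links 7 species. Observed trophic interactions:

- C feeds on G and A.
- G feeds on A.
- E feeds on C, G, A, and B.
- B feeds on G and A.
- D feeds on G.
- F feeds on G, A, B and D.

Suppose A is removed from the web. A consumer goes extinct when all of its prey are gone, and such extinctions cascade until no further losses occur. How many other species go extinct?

6

Remove A.
Round 1: G (all prey gone) → extinct.
Round 2: D (all prey gone), C (all prey gone), B (all prey gone) → extinct.
Round 3: F (all prey gone), E (all prey gone) → extinct.
No further losses. Total secondary extinctions: 6.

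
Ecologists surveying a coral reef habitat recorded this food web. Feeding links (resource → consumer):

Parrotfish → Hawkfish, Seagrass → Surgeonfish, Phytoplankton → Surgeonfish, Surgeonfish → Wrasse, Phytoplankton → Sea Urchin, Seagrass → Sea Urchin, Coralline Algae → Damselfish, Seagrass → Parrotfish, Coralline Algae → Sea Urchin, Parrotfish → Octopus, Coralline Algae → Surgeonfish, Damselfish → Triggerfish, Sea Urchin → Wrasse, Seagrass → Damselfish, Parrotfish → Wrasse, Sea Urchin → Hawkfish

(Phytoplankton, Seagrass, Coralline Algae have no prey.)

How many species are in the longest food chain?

One longest chain: Seagrass → Parrotfish → Wrasse.
It has 3 species and 2 links.

3 species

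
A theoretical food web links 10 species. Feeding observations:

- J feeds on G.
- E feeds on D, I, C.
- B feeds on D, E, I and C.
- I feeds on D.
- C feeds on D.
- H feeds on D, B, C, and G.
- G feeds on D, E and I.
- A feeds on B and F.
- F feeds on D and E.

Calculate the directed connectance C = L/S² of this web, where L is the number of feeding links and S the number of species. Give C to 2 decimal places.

The web has S = 10 species and L = 21 feeding links.
C = L / S² = 21 / 100 = 0.2100 ≈ 0.21.

C = 0.21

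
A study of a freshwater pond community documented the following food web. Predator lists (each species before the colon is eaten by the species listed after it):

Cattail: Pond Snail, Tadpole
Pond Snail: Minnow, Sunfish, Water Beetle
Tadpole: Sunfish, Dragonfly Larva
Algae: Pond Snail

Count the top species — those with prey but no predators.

4

Top species (has prey, but nothing eats it): Minnow, Sunfish, Water Beetle, Dragonfly Larva.
Count: 4.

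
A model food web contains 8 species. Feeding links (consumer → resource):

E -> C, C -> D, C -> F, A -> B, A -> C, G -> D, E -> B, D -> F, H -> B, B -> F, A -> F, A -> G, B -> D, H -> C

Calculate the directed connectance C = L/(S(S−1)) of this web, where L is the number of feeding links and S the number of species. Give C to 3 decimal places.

The web has S = 8 species and L = 14 feeding links.
C = L / (S(S−1)) = 14 / 56 = 0.2500 ≈ 0.250.

C = 0.250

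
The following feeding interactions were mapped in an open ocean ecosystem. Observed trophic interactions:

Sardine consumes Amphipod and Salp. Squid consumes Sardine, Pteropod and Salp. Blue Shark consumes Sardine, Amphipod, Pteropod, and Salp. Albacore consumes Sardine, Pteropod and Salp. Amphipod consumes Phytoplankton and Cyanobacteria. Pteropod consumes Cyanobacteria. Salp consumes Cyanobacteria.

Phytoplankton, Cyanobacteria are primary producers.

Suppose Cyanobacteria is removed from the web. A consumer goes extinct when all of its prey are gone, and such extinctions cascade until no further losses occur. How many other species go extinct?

Remove Cyanobacteria.
Round 1: Salp (all prey gone), Pteropod (all prey gone) → extinct.
No further losses. Total secondary extinctions: 2.

2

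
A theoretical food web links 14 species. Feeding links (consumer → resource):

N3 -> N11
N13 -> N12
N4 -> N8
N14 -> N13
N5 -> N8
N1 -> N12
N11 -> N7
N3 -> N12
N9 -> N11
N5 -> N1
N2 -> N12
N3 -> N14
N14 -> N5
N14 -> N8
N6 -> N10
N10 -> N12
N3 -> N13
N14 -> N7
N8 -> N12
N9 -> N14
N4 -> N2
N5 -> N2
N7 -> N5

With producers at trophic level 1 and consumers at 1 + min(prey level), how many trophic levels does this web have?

5

Producers (level 1): N12.
Following each consumer down to its lowest-level prey: N12 → N1 → N5 → N7 → N11 (levels 1 through 5).
All prey of N11 (N7 4) are at level 4 or above, so N11 is at level 1 + 4 = 5.
Every consumer has at least one prey at level 4 or below, so none exceeds level 5.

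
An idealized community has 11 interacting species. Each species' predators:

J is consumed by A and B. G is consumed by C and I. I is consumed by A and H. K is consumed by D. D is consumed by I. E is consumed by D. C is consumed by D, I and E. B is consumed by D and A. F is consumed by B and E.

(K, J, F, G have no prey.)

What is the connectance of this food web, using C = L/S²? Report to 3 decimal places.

The web has S = 11 species and L = 16 feeding links.
C = L / S² = 16 / 121 = 0.1322 ≈ 0.132.

C = 0.132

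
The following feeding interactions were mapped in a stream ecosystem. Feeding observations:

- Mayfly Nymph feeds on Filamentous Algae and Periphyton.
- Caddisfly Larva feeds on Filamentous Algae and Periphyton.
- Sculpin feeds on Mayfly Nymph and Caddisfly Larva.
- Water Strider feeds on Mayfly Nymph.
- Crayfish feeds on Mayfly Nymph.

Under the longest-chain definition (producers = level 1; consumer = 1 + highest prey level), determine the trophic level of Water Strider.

Filamentous Algae is a producer → level 1.
Mayfly Nymph eats Filamentous Algae (level 1); other prey at levels: Periphyton 1 → level 2.
Water Strider eats Mayfly Nymph → level 3.

Trophic level 3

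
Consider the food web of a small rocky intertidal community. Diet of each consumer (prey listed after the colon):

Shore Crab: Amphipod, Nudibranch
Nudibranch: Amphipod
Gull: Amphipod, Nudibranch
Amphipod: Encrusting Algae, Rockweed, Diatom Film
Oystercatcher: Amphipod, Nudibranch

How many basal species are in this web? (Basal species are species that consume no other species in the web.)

3

Basal species (no prey listed): Encrusting Algae, Rockweed, Diatom Film.
Count: 3.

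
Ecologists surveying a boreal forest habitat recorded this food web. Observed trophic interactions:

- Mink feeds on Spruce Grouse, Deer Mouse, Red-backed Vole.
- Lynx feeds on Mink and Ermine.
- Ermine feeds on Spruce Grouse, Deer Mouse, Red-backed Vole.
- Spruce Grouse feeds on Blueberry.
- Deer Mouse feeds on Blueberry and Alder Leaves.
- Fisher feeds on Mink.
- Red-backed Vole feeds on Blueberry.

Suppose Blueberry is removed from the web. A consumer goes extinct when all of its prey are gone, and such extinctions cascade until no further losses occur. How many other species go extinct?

Remove Blueberry.
Round 1: Spruce Grouse (all prey gone), Red-backed Vole (all prey gone) → extinct.
No further losses. Total secondary extinctions: 2.

2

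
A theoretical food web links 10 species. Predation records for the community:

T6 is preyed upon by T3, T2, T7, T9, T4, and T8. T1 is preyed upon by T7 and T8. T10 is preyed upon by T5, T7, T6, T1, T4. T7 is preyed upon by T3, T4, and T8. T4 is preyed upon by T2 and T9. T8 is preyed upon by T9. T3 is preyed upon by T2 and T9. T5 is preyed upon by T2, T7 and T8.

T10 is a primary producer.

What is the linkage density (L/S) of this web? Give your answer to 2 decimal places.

There are L = 24 links among S = 10 species.
L/S = 24/10 = 2.4000 ≈ 2.40.

L/S = 2.40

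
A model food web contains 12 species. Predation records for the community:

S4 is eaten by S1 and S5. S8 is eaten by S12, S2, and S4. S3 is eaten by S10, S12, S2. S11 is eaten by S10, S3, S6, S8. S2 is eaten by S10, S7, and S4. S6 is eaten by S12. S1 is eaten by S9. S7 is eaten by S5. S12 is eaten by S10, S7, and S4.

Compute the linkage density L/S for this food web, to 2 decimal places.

There are L = 21 links among S = 12 species.
L/S = 21/12 = 1.7500 ≈ 1.75.

L/S = 1.75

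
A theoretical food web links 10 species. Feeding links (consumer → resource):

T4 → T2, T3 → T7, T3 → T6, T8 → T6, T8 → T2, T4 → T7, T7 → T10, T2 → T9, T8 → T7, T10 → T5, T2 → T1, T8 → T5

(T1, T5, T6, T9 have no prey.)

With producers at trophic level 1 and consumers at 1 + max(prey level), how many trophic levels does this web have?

4

Producers (level 1): T1, T5, T6, T9.
T5 → T10 → T7 → T4 gives T4 level 4.
No species has a prey at level 4, so no species reaches level 5.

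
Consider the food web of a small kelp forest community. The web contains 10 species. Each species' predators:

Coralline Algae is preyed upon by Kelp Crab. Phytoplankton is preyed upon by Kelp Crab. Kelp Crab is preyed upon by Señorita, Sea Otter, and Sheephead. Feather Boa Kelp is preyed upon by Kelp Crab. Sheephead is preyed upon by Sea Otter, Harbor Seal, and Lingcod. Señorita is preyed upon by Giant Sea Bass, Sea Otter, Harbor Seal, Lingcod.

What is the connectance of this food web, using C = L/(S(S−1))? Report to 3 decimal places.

C = 0.144

The web has S = 10 species and L = 13 feeding links.
C = L / (S(S−1)) = 13 / 90 = 0.1444 ≈ 0.144.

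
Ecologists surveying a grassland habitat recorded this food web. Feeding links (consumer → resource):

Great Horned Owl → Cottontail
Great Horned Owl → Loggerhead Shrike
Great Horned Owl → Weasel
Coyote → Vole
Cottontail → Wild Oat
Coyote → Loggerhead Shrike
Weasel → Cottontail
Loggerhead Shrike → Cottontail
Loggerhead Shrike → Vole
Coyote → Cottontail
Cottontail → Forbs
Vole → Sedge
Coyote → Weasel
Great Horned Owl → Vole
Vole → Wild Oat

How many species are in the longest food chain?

One longest chain: Forbs → Cottontail → Loggerhead Shrike → Coyote.
It has 4 species and 3 links.

4 species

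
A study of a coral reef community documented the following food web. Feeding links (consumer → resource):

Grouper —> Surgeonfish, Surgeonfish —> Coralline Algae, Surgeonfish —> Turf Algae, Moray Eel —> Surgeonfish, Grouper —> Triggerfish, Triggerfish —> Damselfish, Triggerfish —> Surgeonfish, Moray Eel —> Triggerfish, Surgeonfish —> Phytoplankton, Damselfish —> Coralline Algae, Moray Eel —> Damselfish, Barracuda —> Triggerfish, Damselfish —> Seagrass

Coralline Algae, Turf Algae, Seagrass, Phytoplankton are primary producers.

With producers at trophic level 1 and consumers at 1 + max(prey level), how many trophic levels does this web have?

Producers (level 1): Coralline Algae, Turf Algae, Seagrass, Phytoplankton.
Coralline Algae → Surgeonfish → Triggerfish → Grouper gives Grouper level 4.
No species has a prey at level 4, so no species reaches level 5.

4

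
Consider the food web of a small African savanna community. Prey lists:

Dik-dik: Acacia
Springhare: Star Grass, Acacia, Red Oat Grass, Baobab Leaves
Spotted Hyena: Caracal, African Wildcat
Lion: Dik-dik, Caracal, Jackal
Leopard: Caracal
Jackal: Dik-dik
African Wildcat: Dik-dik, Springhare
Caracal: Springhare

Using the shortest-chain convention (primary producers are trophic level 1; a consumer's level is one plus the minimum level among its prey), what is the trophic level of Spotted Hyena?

Star Grass is a producer → level 1.
Springhare eats Star Grass → level 2.
Caracal eats Springhare → level 3.
Spotted Hyena eats Caracal → level 4.
No prey of Spotted Hyena is below level 3, so 4 is the minimum.

Trophic level 4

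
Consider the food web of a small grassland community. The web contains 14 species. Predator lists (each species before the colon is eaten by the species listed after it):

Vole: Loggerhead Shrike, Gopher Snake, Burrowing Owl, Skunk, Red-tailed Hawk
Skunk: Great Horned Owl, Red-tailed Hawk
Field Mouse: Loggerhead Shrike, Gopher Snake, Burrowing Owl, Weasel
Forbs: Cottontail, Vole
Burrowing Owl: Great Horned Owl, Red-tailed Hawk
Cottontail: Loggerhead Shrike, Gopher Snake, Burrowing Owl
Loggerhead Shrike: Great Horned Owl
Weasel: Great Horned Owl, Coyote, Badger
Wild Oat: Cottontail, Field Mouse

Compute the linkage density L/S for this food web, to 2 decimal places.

L/S = 1.71

There are L = 24 links among S = 14 species.
L/S = 24/14 = 1.7143 ≈ 1.71.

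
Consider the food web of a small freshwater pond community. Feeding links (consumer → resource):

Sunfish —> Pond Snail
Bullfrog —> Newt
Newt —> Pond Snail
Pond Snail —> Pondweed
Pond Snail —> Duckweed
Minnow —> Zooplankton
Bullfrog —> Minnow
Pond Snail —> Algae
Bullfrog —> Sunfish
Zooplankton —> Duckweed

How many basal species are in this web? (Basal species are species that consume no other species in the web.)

Basal species (no prey listed): Algae, Duckweed, Pondweed.
Count: 3.

3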